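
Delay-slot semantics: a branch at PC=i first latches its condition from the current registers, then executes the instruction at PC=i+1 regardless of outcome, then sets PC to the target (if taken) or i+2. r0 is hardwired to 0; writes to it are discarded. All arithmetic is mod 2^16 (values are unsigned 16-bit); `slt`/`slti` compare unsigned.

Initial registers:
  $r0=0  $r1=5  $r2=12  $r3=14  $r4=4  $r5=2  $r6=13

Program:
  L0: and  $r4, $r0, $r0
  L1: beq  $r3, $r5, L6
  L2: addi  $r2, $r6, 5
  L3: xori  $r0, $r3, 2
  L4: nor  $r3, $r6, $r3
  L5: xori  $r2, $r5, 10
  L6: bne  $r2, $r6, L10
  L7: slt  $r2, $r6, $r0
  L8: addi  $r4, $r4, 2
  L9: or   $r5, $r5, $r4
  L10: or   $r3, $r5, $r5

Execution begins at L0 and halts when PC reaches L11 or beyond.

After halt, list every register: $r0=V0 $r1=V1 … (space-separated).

[0] and  $r4, $r0, $r0  →  {$r0:0, $r1:5, $r2:12, $r3:14, $r4:0, $r5:2, $r6:13}
[1] beq  $r3, $r5, L6  →  {$r0:0, $r1:5, $r2:12, $r3:14, $r4:0, $r5:2, $r6:13}  ⟨branch fallthrough⟩
[2] addi  $r2, $r6, 5  →  {$r0:0, $r1:5, $r2:18, $r3:14, $r4:0, $r5:2, $r6:13}
[3] xori  $r0, $r3, 2  →  {$r0:0, $r1:5, $r2:18, $r3:14, $r4:0, $r5:2, $r6:13}
[4] nor  $r3, $r6, $r3  →  {$r0:0, $r1:5, $r2:18, $r3:65520, $r4:0, $r5:2, $r6:13}
[5] xori  $r2, $r5, 10  →  {$r0:0, $r1:5, $r2:8, $r3:65520, $r4:0, $r5:2, $r6:13}
[6] bne  $r2, $r6, L10  →  {$r0:0, $r1:5, $r2:8, $r3:65520, $r4:0, $r5:2, $r6:13}  ⟨branch taken⟩
[7] slt  $r2, $r6, $r0  →  {$r0:0, $r1:5, $r2:0, $r3:65520, $r4:0, $r5:2, $r6:13}
[10] or   $r3, $r5, $r5  →  {$r0:0, $r1:5, $r2:0, $r3:2, $r4:0, $r5:2, $r6:13}

$r0=0 $r1=5 $r2=0 $r3=2 $r4=0 $r5=2 $r6=13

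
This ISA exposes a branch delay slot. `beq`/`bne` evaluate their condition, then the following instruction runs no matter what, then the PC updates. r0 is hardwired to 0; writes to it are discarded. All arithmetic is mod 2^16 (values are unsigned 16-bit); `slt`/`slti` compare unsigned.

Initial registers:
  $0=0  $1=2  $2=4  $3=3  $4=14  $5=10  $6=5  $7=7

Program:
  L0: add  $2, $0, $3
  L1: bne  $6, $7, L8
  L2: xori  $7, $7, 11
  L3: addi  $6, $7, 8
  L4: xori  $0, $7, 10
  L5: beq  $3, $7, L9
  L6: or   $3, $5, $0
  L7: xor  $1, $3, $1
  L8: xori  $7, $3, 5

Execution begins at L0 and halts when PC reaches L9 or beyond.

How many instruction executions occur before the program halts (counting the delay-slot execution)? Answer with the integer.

  step pc=0: add  $2, $0, $3  regs=(0,2,3,3,14,10,5,7)
  step pc=1: bne  $6, $7, L8  cond=T  regs=(0,2,3,3,14,10,5,7)
  step pc=2: xori  $7, $7, 11  regs=(0,2,3,3,14,10,5,12)
  step pc=8: xori  $7, $3, 5  regs=(0,2,3,3,14,10,5,6)

4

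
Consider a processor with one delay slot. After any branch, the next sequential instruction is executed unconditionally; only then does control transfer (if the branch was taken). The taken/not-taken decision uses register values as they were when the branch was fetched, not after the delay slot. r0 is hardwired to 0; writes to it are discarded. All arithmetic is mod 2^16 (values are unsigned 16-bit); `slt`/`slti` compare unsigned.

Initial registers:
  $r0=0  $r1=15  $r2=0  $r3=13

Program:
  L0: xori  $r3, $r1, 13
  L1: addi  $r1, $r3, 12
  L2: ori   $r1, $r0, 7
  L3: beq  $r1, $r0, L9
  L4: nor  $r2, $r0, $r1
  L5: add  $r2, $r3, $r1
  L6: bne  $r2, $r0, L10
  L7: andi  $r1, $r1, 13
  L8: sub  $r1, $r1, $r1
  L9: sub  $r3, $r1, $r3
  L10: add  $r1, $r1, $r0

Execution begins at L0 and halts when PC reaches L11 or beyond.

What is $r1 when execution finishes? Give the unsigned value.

5

#0 xori  $r3, $r1, 13 ; 0/15/0/2
#1 addi  $r1, $r3, 12 ; 0/14/0/2
#2 ori   $r1, $r0, 7 ; 0/7/0/2
#3 beq  $r1, $r0, L9 ; 0/7/0/2 ; →fallthru
#4 nor  $r2, $r0, $r1 ; 0/7/65528/2
#5 add  $r2, $r3, $r1 ; 0/7/9/2
#6 bne  $r2, $r0, L10 ; 0/7/9/2 ; →target
#7 andi  $r1, $r1, 13 ; 0/5/9/2
#10 add  $r1, $r1, $r0 ; 0/5/9/2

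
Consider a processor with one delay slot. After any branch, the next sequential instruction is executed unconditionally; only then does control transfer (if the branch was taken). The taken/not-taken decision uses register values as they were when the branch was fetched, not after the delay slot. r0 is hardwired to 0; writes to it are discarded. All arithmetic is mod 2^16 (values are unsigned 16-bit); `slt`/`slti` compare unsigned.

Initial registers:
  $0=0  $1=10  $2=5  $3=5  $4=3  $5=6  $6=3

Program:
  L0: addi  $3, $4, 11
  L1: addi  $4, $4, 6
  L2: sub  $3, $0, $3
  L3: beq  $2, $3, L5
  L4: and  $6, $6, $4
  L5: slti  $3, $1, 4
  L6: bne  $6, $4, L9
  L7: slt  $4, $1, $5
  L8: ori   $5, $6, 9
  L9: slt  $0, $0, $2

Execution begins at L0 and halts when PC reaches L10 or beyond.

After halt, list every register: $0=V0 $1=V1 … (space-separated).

[0] addi  $3, $4, 11  →  {$0:0, $1:10, $2:5, $3:14, $4:3, $5:6, $6:3}
[1] addi  $4, $4, 6  →  {$0:0, $1:10, $2:5, $3:14, $4:9, $5:6, $6:3}
[2] sub  $3, $0, $3  →  {$0:0, $1:10, $2:5, $3:65522, $4:9, $5:6, $6:3}
[3] beq  $2, $3, L5  →  {$0:0, $1:10, $2:5, $3:65522, $4:9, $5:6, $6:3}  ⟨branch fallthrough⟩
[4] and  $6, $6, $4  →  {$0:0, $1:10, $2:5, $3:65522, $4:9, $5:6, $6:1}
[5] slti  $3, $1, 4  →  {$0:0, $1:10, $2:5, $3:0, $4:9, $5:6, $6:1}
[6] bne  $6, $4, L9  →  {$0:0, $1:10, $2:5, $3:0, $4:9, $5:6, $6:1}  ⟨branch taken⟩
[7] slt  $4, $1, $5  →  {$0:0, $1:10, $2:5, $3:0, $4:0, $5:6, $6:1}
[9] slt  $0, $0, $2  →  {$0:0, $1:10, $2:5, $3:0, $4:0, $5:6, $6:1}

$0=0 $1=10 $2=5 $3=0 $4=0 $5=6 $6=1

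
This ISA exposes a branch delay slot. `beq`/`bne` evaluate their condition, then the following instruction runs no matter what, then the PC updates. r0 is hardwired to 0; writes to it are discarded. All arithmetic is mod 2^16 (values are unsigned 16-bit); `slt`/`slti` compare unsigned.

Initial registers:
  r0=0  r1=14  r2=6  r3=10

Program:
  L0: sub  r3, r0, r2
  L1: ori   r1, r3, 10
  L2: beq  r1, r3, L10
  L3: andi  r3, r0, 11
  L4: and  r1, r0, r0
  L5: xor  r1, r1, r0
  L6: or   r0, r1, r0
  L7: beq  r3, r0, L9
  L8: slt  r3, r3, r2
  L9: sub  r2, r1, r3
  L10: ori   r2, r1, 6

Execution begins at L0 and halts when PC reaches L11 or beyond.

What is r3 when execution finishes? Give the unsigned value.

[0] sub  r3, r0, r2  →  {r0:0, r1:14, r2:6, r3:65530}
[1] ori   r1, r3, 10  →  {r0:0, r1:65530, r2:6, r3:65530}
[2] beq  r1, r3, L10  →  {r0:0, r1:65530, r2:6, r3:65530}  ⟨branch taken⟩
[3] andi  r3, r0, 11  →  {r0:0, r1:65530, r2:6, r3:0}
[10] ori   r2, r1, 6  →  {r0:0, r1:65530, r2:65534, r3:0}

0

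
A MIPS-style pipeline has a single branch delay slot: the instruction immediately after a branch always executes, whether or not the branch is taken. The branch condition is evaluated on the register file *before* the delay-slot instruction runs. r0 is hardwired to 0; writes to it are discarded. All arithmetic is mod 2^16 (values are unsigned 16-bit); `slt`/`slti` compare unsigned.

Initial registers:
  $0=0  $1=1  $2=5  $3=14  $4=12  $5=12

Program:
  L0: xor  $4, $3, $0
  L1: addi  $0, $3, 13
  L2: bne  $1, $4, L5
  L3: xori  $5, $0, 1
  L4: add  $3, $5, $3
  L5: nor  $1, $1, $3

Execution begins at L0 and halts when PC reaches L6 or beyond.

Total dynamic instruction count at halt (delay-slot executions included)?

[0] xor  $4, $3, $0  →  {$0:0, $1:1, $2:5, $3:14, $4:14, $5:12}
[1] addi  $0, $3, 13  →  {$0:0, $1:1, $2:5, $3:14, $4:14, $5:12}
[2] bne  $1, $4, L5  →  {$0:0, $1:1, $2:5, $3:14, $4:14, $5:12}  ⟨branch taken⟩
[3] xori  $5, $0, 1  →  {$0:0, $1:1, $2:5, $3:14, $4:14, $5:1}
[5] nor  $1, $1, $3  →  {$0:0, $1:65520, $2:5, $3:14, $4:14, $5:1}

5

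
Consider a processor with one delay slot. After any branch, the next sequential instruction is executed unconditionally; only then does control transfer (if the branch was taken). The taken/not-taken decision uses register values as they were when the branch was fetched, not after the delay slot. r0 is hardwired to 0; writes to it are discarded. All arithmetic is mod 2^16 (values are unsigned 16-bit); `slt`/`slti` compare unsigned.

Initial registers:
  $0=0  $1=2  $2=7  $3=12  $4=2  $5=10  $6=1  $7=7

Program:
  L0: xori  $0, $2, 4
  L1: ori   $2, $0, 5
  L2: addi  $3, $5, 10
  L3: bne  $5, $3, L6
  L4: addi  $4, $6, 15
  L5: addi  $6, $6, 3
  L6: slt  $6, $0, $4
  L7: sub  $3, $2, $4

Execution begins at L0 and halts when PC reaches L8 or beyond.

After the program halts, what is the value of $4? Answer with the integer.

16

#0 xori  $0, $2, 4 ; 0/2/7/12/2/10/1/7
#1 ori   $2, $0, 5 ; 0/2/5/12/2/10/1/7
#2 addi  $3, $5, 10 ; 0/2/5/20/2/10/1/7
#3 bne  $5, $3, L6 ; 0/2/5/20/2/10/1/7 ; →target
#4 addi  $4, $6, 15 ; 0/2/5/20/16/10/1/7
#6 slt  $6, $0, $4 ; 0/2/5/20/16/10/1/7
#7 sub  $3, $2, $4 ; 0/2/5/65525/16/10/1/7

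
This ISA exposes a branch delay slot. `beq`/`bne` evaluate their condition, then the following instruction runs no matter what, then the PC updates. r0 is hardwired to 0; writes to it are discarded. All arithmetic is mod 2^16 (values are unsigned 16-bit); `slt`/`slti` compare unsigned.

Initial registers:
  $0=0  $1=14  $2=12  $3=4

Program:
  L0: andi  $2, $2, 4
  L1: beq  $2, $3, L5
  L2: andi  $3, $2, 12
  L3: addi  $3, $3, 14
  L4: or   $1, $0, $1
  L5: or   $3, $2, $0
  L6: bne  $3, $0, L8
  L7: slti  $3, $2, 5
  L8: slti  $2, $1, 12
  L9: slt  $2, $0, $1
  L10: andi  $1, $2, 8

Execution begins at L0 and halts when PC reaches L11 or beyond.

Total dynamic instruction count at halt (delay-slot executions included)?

#0 andi  $2, $2, 4 ; 0/14/4/4
#1 beq  $2, $3, L5 ; 0/14/4/4 ; →target
#2 andi  $3, $2, 12 ; 0/14/4/4
#5 or   $3, $2, $0 ; 0/14/4/4
#6 bne  $3, $0, L8 ; 0/14/4/4 ; →target
#7 slti  $3, $2, 5 ; 0/14/4/1
#8 slti  $2, $1, 12 ; 0/14/0/1
#9 slt  $2, $0, $1 ; 0/14/1/1
#10 andi  $1, $2, 8 ; 0/0/1/1

9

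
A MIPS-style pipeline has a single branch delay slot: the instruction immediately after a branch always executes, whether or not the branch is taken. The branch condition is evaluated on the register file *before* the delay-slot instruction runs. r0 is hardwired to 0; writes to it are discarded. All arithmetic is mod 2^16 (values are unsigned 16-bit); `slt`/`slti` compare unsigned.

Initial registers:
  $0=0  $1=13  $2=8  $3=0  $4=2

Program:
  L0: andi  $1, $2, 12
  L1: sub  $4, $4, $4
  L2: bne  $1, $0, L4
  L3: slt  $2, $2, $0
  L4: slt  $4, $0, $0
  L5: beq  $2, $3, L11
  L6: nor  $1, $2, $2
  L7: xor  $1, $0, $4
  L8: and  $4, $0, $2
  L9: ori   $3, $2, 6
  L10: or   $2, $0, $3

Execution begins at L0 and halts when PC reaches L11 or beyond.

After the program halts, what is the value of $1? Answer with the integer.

65535

  step pc=0: andi  $1, $2, 12  regs=(0,8,8,0,2)
  step pc=1: sub  $4, $4, $4  regs=(0,8,8,0,0)
  step pc=2: bne  $1, $0, L4  cond=T  regs=(0,8,8,0,0)
  step pc=3: slt  $2, $2, $0  regs=(0,8,0,0,0)
  step pc=4: slt  $4, $0, $0  regs=(0,8,0,0,0)
  step pc=5: beq  $2, $3, L11  cond=T  regs=(0,8,0,0,0)
  step pc=6: nor  $1, $2, $2  regs=(0,65535,0,0,0)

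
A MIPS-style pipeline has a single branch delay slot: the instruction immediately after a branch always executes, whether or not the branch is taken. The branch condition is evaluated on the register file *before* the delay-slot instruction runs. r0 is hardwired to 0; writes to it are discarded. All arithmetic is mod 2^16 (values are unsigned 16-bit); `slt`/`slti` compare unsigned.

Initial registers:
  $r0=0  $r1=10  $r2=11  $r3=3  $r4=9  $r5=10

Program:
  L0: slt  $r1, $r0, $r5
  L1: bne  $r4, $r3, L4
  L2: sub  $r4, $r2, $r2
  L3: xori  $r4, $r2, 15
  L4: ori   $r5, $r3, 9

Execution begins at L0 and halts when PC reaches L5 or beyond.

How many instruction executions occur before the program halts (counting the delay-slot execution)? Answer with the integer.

4

PC=0  slt  $r1, $r0, $r5     | $r0=0 $r1=1 $r2=11 $r3=3 $r4=9 $r5=10
PC=1  bne  $r4, $r3, L4      | $r0=0 $r1=1 $r2=11 $r3=3 $r4=9 $r5=10  [TAKEN]
PC=2  sub  $r4, $r2, $r2     | $r0=0 $r1=1 $r2=11 $r3=3 $r4=0 $r5=10
PC=4  ori   $r5, $r3, 9      | $r0=0 $r1=1 $r2=11 $r3=3 $r4=0 $r5=11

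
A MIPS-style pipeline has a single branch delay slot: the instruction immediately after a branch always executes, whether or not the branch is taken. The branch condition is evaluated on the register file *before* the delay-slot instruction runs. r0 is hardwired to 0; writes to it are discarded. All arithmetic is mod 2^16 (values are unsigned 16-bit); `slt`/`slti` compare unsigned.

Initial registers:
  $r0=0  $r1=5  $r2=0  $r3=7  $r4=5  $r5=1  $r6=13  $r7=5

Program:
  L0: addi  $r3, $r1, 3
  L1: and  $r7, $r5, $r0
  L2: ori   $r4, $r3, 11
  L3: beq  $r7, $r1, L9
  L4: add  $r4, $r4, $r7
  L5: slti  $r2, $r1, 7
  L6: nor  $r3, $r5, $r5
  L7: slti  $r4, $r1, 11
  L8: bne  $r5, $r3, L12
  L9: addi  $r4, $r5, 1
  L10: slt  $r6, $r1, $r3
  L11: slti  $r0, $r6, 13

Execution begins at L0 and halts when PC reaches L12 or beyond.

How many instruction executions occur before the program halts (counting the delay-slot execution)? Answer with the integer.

#0 addi  $r3, $r1, 3 ; 0/5/0/8/5/1/13/5
#1 and  $r7, $r5, $r0 ; 0/5/0/8/5/1/13/0
#2 ori   $r4, $r3, 11 ; 0/5/0/8/11/1/13/0
#3 beq  $r7, $r1, L9 ; 0/5/0/8/11/1/13/0 ; →fallthru
#4 add  $r4, $r4, $r7 ; 0/5/0/8/11/1/13/0
#5 slti  $r2, $r1, 7 ; 0/5/1/8/11/1/13/0
#6 nor  $r3, $r5, $r5 ; 0/5/1/65534/11/1/13/0
#7 slti  $r4, $r1, 11 ; 0/5/1/65534/1/1/13/0
#8 bne  $r5, $r3, L12 ; 0/5/1/65534/1/1/13/0 ; →target
#9 addi  $r4, $r5, 1 ; 0/5/1/65534/2/1/13/0

10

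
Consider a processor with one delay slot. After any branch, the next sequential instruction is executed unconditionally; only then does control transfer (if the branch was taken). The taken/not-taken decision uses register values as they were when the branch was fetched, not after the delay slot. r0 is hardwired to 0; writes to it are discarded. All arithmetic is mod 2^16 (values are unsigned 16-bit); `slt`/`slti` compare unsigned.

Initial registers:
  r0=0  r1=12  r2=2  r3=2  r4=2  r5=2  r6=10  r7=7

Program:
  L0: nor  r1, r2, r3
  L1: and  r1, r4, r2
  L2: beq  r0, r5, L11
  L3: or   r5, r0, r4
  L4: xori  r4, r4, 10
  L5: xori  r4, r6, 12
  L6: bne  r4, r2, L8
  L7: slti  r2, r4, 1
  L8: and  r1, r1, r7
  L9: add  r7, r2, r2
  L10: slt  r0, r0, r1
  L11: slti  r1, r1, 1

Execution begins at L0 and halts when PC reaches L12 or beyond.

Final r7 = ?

#0 nor  r1, r2, r3 ; 0/65533/2/2/2/2/10/7
#1 and  r1, r4, r2 ; 0/2/2/2/2/2/10/7
#2 beq  r0, r5, L11 ; 0/2/2/2/2/2/10/7 ; →fallthru
#3 or   r5, r0, r4 ; 0/2/2/2/2/2/10/7
#4 xori  r4, r4, 10 ; 0/2/2/2/8/2/10/7
#5 xori  r4, r6, 12 ; 0/2/2/2/6/2/10/7
#6 bne  r4, r2, L8 ; 0/2/2/2/6/2/10/7 ; →target
#7 slti  r2, r4, 1 ; 0/2/0/2/6/2/10/7
#8 and  r1, r1, r7 ; 0/2/0/2/6/2/10/7
#9 add  r7, r2, r2 ; 0/2/0/2/6/2/10/0
#10 slt  r0, r0, r1 ; 0/2/0/2/6/2/10/0
#11 slti  r1, r1, 1 ; 0/0/0/2/6/2/10/0

0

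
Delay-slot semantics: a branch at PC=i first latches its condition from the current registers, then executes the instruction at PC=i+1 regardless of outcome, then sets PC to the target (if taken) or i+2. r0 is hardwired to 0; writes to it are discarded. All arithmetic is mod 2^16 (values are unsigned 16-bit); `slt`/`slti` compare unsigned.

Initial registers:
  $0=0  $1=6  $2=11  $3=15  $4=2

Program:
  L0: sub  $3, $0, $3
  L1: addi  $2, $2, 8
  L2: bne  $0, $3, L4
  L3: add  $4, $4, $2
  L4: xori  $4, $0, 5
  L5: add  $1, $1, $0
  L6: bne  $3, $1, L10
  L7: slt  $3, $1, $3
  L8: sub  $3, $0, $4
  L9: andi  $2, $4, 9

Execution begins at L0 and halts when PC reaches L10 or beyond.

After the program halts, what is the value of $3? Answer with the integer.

1

#0 sub  $3, $0, $3 ; 0/6/11/65521/2
#1 addi  $2, $2, 8 ; 0/6/19/65521/2
#2 bne  $0, $3, L4 ; 0/6/19/65521/2 ; →target
#3 add  $4, $4, $2 ; 0/6/19/65521/21
#4 xori  $4, $0, 5 ; 0/6/19/65521/5
#5 add  $1, $1, $0 ; 0/6/19/65521/5
#6 bne  $3, $1, L10 ; 0/6/19/65521/5 ; →target
#7 slt  $3, $1, $3 ; 0/6/19/1/5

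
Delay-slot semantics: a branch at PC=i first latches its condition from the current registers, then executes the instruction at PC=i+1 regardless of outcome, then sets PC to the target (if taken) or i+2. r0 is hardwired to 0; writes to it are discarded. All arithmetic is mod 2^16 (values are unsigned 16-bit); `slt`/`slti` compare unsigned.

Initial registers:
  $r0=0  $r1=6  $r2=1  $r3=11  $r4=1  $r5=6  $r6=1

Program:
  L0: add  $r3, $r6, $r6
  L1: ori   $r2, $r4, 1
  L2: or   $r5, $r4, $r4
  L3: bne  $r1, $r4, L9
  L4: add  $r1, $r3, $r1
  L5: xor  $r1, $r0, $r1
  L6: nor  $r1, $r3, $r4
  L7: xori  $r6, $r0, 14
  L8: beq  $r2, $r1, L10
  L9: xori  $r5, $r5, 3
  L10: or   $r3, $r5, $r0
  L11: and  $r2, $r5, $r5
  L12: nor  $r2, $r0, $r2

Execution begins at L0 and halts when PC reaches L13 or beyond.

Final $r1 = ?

[0] add  $r3, $r6, $r6  →  {$r0:0, $r1:6, $r2:1, $r3:2, $r4:1, $r5:6, $r6:1}
[1] ori   $r2, $r4, 1  →  {$r0:0, $r1:6, $r2:1, $r3:2, $r4:1, $r5:6, $r6:1}
[2] or   $r5, $r4, $r4  →  {$r0:0, $r1:6, $r2:1, $r3:2, $r4:1, $r5:1, $r6:1}
[3] bne  $r1, $r4, L9  →  {$r0:0, $r1:6, $r2:1, $r3:2, $r4:1, $r5:1, $r6:1}  ⟨branch taken⟩
[4] add  $r1, $r3, $r1  →  {$r0:0, $r1:8, $r2:1, $r3:2, $r4:1, $r5:1, $r6:1}
[9] xori  $r5, $r5, 3  →  {$r0:0, $r1:8, $r2:1, $r3:2, $r4:1, $r5:2, $r6:1}
[10] or   $r3, $r5, $r0  →  {$r0:0, $r1:8, $r2:1, $r3:2, $r4:1, $r5:2, $r6:1}
[11] and  $r2, $r5, $r5  →  {$r0:0, $r1:8, $r2:2, $r3:2, $r4:1, $r5:2, $r6:1}
[12] nor  $r2, $r0, $r2  →  {$r0:0, $r1:8, $r2:65533, $r3:2, $r4:1, $r5:2, $r6:1}

8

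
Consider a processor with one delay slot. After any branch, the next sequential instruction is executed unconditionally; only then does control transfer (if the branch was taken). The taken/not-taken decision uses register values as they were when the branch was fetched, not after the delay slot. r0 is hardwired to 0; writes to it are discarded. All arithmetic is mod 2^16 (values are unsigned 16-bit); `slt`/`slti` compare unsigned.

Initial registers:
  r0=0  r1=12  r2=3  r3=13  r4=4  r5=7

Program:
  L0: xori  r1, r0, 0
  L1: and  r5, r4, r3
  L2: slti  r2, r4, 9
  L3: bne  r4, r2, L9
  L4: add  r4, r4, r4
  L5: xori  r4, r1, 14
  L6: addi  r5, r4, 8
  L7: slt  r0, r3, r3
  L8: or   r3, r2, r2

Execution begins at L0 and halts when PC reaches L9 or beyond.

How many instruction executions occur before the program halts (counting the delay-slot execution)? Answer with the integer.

5

[0] xori  r1, r0, 0  →  {r0:0, r1:0, r2:3, r3:13, r4:4, r5:7}
[1] and  r5, r4, r3  →  {r0:0, r1:0, r2:3, r3:13, r4:4, r5:4}
[2] slti  r2, r4, 9  →  {r0:0, r1:0, r2:1, r3:13, r4:4, r5:4}
[3] bne  r4, r2, L9  →  {r0:0, r1:0, r2:1, r3:13, r4:4, r5:4}  ⟨branch taken⟩
[4] add  r4, r4, r4  →  {r0:0, r1:0, r2:1, r3:13, r4:8, r5:4}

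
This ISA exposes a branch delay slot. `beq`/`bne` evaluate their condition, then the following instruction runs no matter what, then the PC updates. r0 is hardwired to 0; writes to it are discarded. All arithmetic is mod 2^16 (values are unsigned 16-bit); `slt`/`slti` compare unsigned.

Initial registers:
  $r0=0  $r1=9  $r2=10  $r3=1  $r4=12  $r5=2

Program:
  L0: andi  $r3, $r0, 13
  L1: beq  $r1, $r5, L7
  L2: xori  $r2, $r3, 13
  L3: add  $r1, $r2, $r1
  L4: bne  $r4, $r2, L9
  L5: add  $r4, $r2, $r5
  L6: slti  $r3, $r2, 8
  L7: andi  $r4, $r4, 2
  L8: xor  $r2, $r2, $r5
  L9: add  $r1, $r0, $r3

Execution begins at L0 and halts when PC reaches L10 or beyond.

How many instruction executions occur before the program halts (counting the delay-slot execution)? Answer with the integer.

7

[0] andi  $r3, $r0, 13  →  {$r0:0, $r1:9, $r2:10, $r3:0, $r4:12, $r5:2}
[1] beq  $r1, $r5, L7  →  {$r0:0, $r1:9, $r2:10, $r3:0, $r4:12, $r5:2}  ⟨branch fallthrough⟩
[2] xori  $r2, $r3, 13  →  {$r0:0, $r1:9, $r2:13, $r3:0, $r4:12, $r5:2}
[3] add  $r1, $r2, $r1  →  {$r0:0, $r1:22, $r2:13, $r3:0, $r4:12, $r5:2}
[4] bne  $r4, $r2, L9  →  {$r0:0, $r1:22, $r2:13, $r3:0, $r4:12, $r5:2}  ⟨branch taken⟩
[5] add  $r4, $r2, $r5  →  {$r0:0, $r1:22, $r2:13, $r3:0, $r4:15, $r5:2}
[9] add  $r1, $r0, $r3  →  {$r0:0, $r1:0, $r2:13, $r3:0, $r4:15, $r5:2}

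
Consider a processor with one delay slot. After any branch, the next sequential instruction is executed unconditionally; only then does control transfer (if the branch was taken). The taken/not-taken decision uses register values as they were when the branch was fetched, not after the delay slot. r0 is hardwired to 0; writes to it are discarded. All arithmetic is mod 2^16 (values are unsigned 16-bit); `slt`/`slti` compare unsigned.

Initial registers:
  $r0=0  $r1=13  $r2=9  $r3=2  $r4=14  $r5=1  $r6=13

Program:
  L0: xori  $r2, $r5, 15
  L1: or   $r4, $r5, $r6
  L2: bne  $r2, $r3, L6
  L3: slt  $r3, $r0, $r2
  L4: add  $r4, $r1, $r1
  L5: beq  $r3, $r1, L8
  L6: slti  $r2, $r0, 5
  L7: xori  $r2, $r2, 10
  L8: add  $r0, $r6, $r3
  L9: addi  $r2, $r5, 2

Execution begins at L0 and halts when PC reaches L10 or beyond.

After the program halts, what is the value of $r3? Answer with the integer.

1

  step pc=0: xori  $r2, $r5, 15  regs=(0,13,14,2,14,1,13)
  step pc=1: or   $r4, $r5, $r6  regs=(0,13,14,2,13,1,13)
  step pc=2: bne  $r2, $r3, L6  cond=T  regs=(0,13,14,2,13,1,13)
  step pc=3: slt  $r3, $r0, $r2  regs=(0,13,14,1,13,1,13)
  step pc=6: slti  $r2, $r0, 5  regs=(0,13,1,1,13,1,13)
  step pc=7: xori  $r2, $r2, 10  regs=(0,13,11,1,13,1,13)
  step pc=8: add  $r0, $r6, $r3  regs=(0,13,11,1,13,1,13)
  step pc=9: addi  $r2, $r5, 2  regs=(0,13,3,1,13,1,13)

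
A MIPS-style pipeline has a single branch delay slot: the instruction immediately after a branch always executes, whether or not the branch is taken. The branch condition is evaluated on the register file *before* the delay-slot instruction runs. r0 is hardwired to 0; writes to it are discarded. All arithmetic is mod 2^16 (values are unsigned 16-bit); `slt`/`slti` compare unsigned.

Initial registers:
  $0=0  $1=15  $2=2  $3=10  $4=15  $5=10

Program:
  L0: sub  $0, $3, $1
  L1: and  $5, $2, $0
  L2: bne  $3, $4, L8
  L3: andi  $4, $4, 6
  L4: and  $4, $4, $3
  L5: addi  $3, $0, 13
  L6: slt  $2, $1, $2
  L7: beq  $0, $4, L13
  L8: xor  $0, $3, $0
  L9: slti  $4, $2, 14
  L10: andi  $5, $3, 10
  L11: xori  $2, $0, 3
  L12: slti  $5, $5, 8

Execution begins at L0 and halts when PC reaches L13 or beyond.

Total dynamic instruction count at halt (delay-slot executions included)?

  step pc=0: sub  $0, $3, $1  regs=(0,15,2,10,15,10)
  step pc=1: and  $5, $2, $0  regs=(0,15,2,10,15,0)
  step pc=2: bne  $3, $4, L8  cond=T  regs=(0,15,2,10,15,0)
  step pc=3: andi  $4, $4, 6  regs=(0,15,2,10,6,0)
  step pc=8: xor  $0, $3, $0  regs=(0,15,2,10,6,0)
  step pc=9: slti  $4, $2, 14  regs=(0,15,2,10,1,0)
  step pc=10: andi  $5, $3, 10  regs=(0,15,2,10,1,10)
  step pc=11: xori  $2, $0, 3  regs=(0,15,3,10,1,10)
  step pc=12: slti  $5, $5, 8  regs=(0,15,3,10,1,0)

9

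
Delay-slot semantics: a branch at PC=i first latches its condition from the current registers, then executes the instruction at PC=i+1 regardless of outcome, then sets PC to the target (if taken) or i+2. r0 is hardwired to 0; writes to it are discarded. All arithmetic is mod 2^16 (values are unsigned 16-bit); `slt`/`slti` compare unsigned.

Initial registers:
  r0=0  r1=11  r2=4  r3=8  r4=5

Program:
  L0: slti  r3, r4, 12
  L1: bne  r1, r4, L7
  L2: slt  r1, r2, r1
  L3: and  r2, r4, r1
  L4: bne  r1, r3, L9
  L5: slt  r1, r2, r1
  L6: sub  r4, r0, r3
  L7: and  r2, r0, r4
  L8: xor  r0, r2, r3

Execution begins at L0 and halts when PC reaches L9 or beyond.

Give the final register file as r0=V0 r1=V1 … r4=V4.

r0=0 r1=1 r2=0 r3=1 r4=5

[0] slti  r3, r4, 12  →  {r0:0, r1:11, r2:4, r3:1, r4:5}
[1] bne  r1, r4, L7  →  {r0:0, r1:11, r2:4, r3:1, r4:5}  ⟨branch taken⟩
[2] slt  r1, r2, r1  →  {r0:0, r1:1, r2:4, r3:1, r4:5}
[7] and  r2, r0, r4  →  {r0:0, r1:1, r2:0, r3:1, r4:5}
[8] xor  r0, r2, r3  →  {r0:0, r1:1, r2:0, r3:1, r4:5}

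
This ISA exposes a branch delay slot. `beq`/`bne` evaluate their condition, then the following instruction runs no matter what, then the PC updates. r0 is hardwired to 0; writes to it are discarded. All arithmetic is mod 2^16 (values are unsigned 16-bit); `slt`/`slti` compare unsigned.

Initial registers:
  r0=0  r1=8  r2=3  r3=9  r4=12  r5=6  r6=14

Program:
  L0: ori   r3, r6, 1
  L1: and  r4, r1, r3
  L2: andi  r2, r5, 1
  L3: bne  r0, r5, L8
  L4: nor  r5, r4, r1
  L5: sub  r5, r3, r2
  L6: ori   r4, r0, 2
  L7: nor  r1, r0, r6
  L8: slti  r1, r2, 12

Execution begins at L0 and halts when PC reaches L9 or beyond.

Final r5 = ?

PC=0  ori   r3, r6, 1        | r0=0 r1=8 r2=3 r3=15 r4=12 r5=6 r6=14
PC=1  and  r4, r1, r3        | r0=0 r1=8 r2=3 r3=15 r4=8 r5=6 r6=14
PC=2  andi  r2, r5, 1        | r0=0 r1=8 r2=0 r3=15 r4=8 r5=6 r6=14
PC=3  bne  r0, r5, L8        | r0=0 r1=8 r2=0 r3=15 r4=8 r5=6 r6=14  [TAKEN]
PC=4  nor  r5, r4, r1        | r0=0 r1=8 r2=0 r3=15 r4=8 r5=65527 r6=14
PC=8  slti  r1, r2, 12       | r0=0 r1=1 r2=0 r3=15 r4=8 r5=65527 r6=14

65527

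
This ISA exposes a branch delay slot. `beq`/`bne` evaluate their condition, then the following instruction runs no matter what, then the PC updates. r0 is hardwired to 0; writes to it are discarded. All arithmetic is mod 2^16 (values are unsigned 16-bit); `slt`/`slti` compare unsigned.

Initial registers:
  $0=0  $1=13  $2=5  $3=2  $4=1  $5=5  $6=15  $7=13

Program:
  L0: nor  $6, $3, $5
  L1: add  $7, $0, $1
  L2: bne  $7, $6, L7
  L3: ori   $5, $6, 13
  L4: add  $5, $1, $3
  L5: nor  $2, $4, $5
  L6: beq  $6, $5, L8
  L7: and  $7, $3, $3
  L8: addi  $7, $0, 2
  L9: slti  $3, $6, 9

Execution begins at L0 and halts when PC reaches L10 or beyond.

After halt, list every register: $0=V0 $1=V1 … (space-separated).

$0=0 $1=13 $2=5 $3=0 $4=1 $5=65533 $6=65528 $7=2

#0 nor  $6, $3, $5 ; 0/13/5/2/1/5/65528/13
#1 add  $7, $0, $1 ; 0/13/5/2/1/5/65528/13
#2 bne  $7, $6, L7 ; 0/13/5/2/1/5/65528/13 ; →target
#3 ori   $5, $6, 13 ; 0/13/5/2/1/65533/65528/13
#7 and  $7, $3, $3 ; 0/13/5/2/1/65533/65528/2
#8 addi  $7, $0, 2 ; 0/13/5/2/1/65533/65528/2
#9 slti  $3, $6, 9 ; 0/13/5/0/1/65533/65528/2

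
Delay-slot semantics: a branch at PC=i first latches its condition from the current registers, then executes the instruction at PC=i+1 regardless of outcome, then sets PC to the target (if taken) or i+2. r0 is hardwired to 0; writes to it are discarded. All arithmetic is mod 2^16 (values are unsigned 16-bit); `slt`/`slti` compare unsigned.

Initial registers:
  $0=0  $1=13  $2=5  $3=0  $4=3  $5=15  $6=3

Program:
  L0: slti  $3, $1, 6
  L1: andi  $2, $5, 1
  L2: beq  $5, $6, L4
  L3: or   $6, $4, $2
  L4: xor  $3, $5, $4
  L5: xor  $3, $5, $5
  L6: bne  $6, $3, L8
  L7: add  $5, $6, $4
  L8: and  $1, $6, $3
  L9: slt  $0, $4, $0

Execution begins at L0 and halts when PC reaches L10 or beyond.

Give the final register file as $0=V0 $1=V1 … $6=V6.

$0=0 $1=0 $2=1 $3=0 $4=3 $5=6 $6=3

#0 slti  $3, $1, 6 ; 0/13/5/0/3/15/3
#1 andi  $2, $5, 1 ; 0/13/1/0/3/15/3
#2 beq  $5, $6, L4 ; 0/13/1/0/3/15/3 ; →fallthru
#3 or   $6, $4, $2 ; 0/13/1/0/3/15/3
#4 xor  $3, $5, $4 ; 0/13/1/12/3/15/3
#5 xor  $3, $5, $5 ; 0/13/1/0/3/15/3
#6 bne  $6, $3, L8 ; 0/13/1/0/3/15/3 ; →target
#7 add  $5, $6, $4 ; 0/13/1/0/3/6/3
#8 and  $1, $6, $3 ; 0/0/1/0/3/6/3
#9 slt  $0, $4, $0 ; 0/0/1/0/3/6/3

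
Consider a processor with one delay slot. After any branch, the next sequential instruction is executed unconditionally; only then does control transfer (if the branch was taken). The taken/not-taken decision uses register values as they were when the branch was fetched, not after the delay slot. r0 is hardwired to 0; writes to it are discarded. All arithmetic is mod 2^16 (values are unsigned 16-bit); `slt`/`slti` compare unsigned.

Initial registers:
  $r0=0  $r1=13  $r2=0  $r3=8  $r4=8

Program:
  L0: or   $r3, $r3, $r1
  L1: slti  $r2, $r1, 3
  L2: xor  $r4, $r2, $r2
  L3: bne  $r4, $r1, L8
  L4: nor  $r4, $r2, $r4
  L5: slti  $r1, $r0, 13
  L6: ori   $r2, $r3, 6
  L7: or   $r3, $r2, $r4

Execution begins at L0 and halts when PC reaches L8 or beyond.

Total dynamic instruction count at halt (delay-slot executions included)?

PC=0  or   $r3, $r3, $r1     | $r0=0 $r1=13 $r2=0 $r3=13 $r4=8
PC=1  slti  $r2, $r1, 3      | $r0=0 $r1=13 $r2=0 $r3=13 $r4=8
PC=2  xor  $r4, $r2, $r2     | $r0=0 $r1=13 $r2=0 $r3=13 $r4=0
PC=3  bne  $r4, $r1, L8      | $r0=0 $r1=13 $r2=0 $r3=13 $r4=0  [TAKEN]
PC=4  nor  $r4, $r2, $r4     | $r0=0 $r1=13 $r2=0 $r3=13 $r4=65535

5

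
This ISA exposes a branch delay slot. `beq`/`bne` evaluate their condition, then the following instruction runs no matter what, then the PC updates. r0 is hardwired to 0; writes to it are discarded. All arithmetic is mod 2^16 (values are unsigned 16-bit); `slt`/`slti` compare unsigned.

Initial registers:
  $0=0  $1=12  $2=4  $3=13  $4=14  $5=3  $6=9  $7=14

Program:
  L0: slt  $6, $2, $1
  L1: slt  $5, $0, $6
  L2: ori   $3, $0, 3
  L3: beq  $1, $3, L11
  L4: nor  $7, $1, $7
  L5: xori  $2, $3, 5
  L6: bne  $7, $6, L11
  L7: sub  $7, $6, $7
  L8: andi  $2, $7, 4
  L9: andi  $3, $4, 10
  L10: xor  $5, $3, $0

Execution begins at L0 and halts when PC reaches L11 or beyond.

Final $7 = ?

16

#0 slt  $6, $2, $1 ; 0/12/4/13/14/3/1/14
#1 slt  $5, $0, $6 ; 0/12/4/13/14/1/1/14
#2 ori   $3, $0, 3 ; 0/12/4/3/14/1/1/14
#3 beq  $1, $3, L11 ; 0/12/4/3/14/1/1/14 ; →fallthru
#4 nor  $7, $1, $7 ; 0/12/4/3/14/1/1/65521
#5 xori  $2, $3, 5 ; 0/12/6/3/14/1/1/65521
#6 bne  $7, $6, L11 ; 0/12/6/3/14/1/1/65521 ; →target
#7 sub  $7, $6, $7 ; 0/12/6/3/14/1/1/16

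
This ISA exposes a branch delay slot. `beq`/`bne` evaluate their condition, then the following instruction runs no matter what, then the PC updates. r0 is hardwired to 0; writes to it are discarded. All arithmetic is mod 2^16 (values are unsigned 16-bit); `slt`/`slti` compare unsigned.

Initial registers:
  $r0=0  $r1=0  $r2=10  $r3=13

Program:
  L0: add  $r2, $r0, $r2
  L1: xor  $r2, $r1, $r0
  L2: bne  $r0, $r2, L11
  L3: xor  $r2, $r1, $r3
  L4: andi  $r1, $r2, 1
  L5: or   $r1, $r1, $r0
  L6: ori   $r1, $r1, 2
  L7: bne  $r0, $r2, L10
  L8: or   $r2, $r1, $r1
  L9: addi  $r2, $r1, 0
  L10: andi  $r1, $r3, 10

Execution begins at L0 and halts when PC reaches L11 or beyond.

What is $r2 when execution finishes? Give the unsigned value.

[0] add  $r2, $r0, $r2  →  {$r0:0, $r1:0, $r2:10, $r3:13}
[1] xor  $r2, $r1, $r0  →  {$r0:0, $r1:0, $r2:0, $r3:13}
[2] bne  $r0, $r2, L11  →  {$r0:0, $r1:0, $r2:0, $r3:13}  ⟨branch fallthrough⟩
[3] xor  $r2, $r1, $r3  →  {$r0:0, $r1:0, $r2:13, $r3:13}
[4] andi  $r1, $r2, 1  →  {$r0:0, $r1:1, $r2:13, $r3:13}
[5] or   $r1, $r1, $r0  →  {$r0:0, $r1:1, $r2:13, $r3:13}
[6] ori   $r1, $r1, 2  →  {$r0:0, $r1:3, $r2:13, $r3:13}
[7] bne  $r0, $r2, L10  →  {$r0:0, $r1:3, $r2:13, $r3:13}  ⟨branch taken⟩
[8] or   $r2, $r1, $r1  →  {$r0:0, $r1:3, $r2:3, $r3:13}
[10] andi  $r1, $r3, 10  →  {$r0:0, $r1:8, $r2:3, $r3:13}

3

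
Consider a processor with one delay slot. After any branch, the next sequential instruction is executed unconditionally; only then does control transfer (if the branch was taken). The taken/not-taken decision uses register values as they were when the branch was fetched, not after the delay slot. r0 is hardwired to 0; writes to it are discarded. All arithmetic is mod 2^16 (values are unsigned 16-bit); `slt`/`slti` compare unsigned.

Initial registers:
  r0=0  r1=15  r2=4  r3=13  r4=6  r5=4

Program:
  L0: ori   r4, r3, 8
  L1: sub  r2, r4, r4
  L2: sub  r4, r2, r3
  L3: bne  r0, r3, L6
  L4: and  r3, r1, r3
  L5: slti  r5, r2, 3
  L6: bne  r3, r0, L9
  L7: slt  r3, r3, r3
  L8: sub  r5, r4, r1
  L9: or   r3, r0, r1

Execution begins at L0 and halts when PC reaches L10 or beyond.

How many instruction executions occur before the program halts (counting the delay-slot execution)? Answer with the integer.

8

  step pc=0: ori   r4, r3, 8  regs=(0,15,4,13,13,4)
  step pc=1: sub  r2, r4, r4  regs=(0,15,0,13,13,4)
  step pc=2: sub  r4, r2, r3  regs=(0,15,0,13,65523,4)
  step pc=3: bne  r0, r3, L6  cond=T  regs=(0,15,0,13,65523,4)
  step pc=4: and  r3, r1, r3  regs=(0,15,0,13,65523,4)
  step pc=6: bne  r3, r0, L9  cond=T  regs=(0,15,0,13,65523,4)
  step pc=7: slt  r3, r3, r3  regs=(0,15,0,0,65523,4)
  step pc=9: or   r3, r0, r1  regs=(0,15,0,15,65523,4)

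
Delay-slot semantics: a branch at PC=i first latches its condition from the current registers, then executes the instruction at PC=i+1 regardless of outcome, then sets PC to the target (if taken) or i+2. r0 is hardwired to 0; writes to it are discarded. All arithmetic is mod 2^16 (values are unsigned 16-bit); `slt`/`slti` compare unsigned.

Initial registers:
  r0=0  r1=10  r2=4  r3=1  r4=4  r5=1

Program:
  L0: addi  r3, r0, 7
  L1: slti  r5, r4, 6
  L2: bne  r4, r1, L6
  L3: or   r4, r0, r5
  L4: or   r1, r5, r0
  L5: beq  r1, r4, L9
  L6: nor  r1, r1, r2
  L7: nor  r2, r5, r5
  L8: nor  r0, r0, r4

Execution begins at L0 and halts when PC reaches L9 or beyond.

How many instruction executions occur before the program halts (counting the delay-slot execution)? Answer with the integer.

7

PC=0  addi  r3, r0, 7        | r0=0 r1=10 r2=4 r3=7 r4=4 r5=1
PC=1  slti  r5, r4, 6        | r0=0 r1=10 r2=4 r3=7 r4=4 r5=1
PC=2  bne  r4, r1, L6        | r0=0 r1=10 r2=4 r3=7 r4=4 r5=1  [TAKEN]
PC=3  or   r4, r0, r5        | r0=0 r1=10 r2=4 r3=7 r4=1 r5=1
PC=6  nor  r1, r1, r2        | r0=0 r1=65521 r2=4 r3=7 r4=1 r5=1
PC=7  nor  r2, r5, r5        | r0=0 r1=65521 r2=65534 r3=7 r4=1 r5=1
PC=8  nor  r0, r0, r4        | r0=0 r1=65521 r2=65534 r3=7 r4=1 r5=1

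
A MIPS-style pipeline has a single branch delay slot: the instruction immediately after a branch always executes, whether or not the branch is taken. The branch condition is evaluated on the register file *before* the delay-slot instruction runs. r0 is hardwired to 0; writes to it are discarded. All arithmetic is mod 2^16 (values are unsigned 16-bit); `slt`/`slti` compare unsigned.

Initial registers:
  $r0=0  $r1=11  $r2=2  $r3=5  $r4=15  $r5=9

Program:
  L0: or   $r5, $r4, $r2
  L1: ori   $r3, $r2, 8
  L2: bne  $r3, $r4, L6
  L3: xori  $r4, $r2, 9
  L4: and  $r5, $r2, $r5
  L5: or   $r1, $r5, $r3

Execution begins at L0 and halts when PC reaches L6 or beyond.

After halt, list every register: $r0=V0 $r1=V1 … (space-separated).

  step pc=0: or   $r5, $r4, $r2  regs=(0,11,2,5,15,15)
  step pc=1: ori   $r3, $r2, 8  regs=(0,11,2,10,15,15)
  step pc=2: bne  $r3, $r4, L6  cond=T  regs=(0,11,2,10,15,15)
  step pc=3: xori  $r4, $r2, 9  regs=(0,11,2,10,11,15)

$r0=0 $r1=11 $r2=2 $r3=10 $r4=11 $r5=15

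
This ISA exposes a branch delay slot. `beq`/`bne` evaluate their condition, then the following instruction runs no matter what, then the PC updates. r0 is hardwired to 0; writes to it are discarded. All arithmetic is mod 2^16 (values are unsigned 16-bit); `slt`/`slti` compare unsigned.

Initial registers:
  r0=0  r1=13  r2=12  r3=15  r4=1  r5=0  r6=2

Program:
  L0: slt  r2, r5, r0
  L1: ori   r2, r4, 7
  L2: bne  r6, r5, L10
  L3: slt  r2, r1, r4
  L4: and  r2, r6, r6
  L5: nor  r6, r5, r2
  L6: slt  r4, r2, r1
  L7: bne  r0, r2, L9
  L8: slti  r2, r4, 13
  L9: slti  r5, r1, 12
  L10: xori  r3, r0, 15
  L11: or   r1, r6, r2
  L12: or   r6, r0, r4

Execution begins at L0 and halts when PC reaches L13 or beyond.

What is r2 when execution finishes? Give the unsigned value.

0

#0 slt  r2, r5, r0 ; 0/13/0/15/1/0/2
#1 ori   r2, r4, 7 ; 0/13/7/15/1/0/2
#2 bne  r6, r5, L10 ; 0/13/7/15/1/0/2 ; →target
#3 slt  r2, r1, r4 ; 0/13/0/15/1/0/2
#10 xori  r3, r0, 15 ; 0/13/0/15/1/0/2
#11 or   r1, r6, r2 ; 0/2/0/15/1/0/2
#12 or   r6, r0, r4 ; 0/2/0/15/1/0/1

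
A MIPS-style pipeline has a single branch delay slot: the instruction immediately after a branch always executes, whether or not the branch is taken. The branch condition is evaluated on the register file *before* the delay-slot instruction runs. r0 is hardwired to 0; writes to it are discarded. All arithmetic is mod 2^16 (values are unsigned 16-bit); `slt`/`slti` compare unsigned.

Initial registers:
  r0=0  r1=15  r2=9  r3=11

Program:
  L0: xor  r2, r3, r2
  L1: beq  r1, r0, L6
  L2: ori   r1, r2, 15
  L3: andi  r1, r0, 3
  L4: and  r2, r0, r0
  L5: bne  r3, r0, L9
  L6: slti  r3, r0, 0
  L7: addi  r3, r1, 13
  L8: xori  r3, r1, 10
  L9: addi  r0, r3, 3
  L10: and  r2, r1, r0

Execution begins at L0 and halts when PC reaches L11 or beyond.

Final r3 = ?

  step pc=0: xor  r2, r3, r2  regs=(0,15,2,11)
  step pc=1: beq  r1, r0, L6  cond=F  regs=(0,15,2,11)
  step pc=2: ori   r1, r2, 15  regs=(0,15,2,11)
  step pc=3: andi  r1, r0, 3  regs=(0,0,2,11)
  step pc=4: and  r2, r0, r0  regs=(0,0,0,11)
  step pc=5: bne  r3, r0, L9  cond=T  regs=(0,0,0,11)
  step pc=6: slti  r3, r0, 0  regs=(0,0,0,0)
  step pc=9: addi  r0, r3, 3  regs=(0,0,0,0)
  step pc=10: and  r2, r1, r0  regs=(0,0,0,0)

0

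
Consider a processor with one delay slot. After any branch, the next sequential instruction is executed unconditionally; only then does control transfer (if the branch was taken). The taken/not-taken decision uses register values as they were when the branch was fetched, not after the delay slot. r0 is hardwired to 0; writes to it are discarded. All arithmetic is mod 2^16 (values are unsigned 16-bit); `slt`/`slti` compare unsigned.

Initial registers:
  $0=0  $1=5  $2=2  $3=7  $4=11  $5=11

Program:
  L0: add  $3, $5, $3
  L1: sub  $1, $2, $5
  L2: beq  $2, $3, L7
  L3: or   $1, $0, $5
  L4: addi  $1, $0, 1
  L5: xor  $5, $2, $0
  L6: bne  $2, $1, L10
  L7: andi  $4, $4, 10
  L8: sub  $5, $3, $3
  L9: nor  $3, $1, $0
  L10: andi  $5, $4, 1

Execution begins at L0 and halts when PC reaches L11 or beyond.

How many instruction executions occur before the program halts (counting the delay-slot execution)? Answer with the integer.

9

[0] add  $3, $5, $3  →  {$0:0, $1:5, $2:2, $3:18, $4:11, $5:11}
[1] sub  $1, $2, $5  →  {$0:0, $1:65527, $2:2, $3:18, $4:11, $5:11}
[2] beq  $2, $3, L7  →  {$0:0, $1:65527, $2:2, $3:18, $4:11, $5:11}  ⟨branch fallthrough⟩
[3] or   $1, $0, $5  →  {$0:0, $1:11, $2:2, $3:18, $4:11, $5:11}
[4] addi  $1, $0, 1  →  {$0:0, $1:1, $2:2, $3:18, $4:11, $5:11}
[5] xor  $5, $2, $0  →  {$0:0, $1:1, $2:2, $3:18, $4:11, $5:2}
[6] bne  $2, $1, L10  →  {$0:0, $1:1, $2:2, $3:18, $4:11, $5:2}  ⟨branch taken⟩
[7] andi  $4, $4, 10  →  {$0:0, $1:1, $2:2, $3:18, $4:10, $5:2}
[10] andi  $5, $4, 1  →  {$0:0, $1:1, $2:2, $3:18, $4:10, $5:0}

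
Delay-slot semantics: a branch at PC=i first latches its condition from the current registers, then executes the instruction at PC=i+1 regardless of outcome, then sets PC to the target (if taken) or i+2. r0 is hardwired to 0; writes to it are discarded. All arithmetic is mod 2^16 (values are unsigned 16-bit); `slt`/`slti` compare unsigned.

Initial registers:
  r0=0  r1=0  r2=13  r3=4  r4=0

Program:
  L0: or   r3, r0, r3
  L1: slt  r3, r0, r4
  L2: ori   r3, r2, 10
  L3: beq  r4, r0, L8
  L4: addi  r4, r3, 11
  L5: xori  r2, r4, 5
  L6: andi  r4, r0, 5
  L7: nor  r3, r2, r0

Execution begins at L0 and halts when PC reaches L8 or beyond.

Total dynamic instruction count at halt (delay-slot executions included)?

#0 or   r3, r0, r3 ; 0/0/13/4/0
#1 slt  r3, r0, r4 ; 0/0/13/0/0
#2 ori   r3, r2, 10 ; 0/0/13/15/0
#3 beq  r4, r0, L8 ; 0/0/13/15/0 ; →target
#4 addi  r4, r3, 11 ; 0/0/13/15/26

5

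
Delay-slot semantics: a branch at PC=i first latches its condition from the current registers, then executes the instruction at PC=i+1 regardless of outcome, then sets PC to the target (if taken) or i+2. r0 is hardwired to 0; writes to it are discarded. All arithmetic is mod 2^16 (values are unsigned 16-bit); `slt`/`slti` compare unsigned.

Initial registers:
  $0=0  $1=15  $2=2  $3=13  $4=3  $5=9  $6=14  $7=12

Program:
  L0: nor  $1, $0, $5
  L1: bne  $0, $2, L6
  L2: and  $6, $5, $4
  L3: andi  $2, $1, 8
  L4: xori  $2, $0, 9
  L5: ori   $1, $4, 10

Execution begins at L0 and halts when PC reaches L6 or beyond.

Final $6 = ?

  step pc=0: nor  $1, $0, $5  regs=(0,65526,2,13,3,9,14,12)
  step pc=1: bne  $0, $2, L6  cond=T  regs=(0,65526,2,13,3,9,14,12)
  step pc=2: and  $6, $5, $4  regs=(0,65526,2,13,3,9,1,12)

1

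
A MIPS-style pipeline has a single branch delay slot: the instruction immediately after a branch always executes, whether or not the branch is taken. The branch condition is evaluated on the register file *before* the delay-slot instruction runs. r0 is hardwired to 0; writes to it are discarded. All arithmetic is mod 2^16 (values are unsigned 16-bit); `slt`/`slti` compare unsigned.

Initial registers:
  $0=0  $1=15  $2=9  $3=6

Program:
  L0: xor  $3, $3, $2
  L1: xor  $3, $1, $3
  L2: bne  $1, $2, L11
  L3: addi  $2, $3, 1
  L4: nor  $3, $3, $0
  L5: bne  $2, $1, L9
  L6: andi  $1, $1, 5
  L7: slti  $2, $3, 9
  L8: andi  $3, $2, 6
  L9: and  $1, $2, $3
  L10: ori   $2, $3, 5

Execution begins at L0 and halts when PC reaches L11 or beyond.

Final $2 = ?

1

#0 xor  $3, $3, $2 ; 0/15/9/15
#1 xor  $3, $1, $3 ; 0/15/9/0
#2 bne  $1, $2, L11 ; 0/15/9/0 ; →target
#3 addi  $2, $3, 1 ; 0/15/1/0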